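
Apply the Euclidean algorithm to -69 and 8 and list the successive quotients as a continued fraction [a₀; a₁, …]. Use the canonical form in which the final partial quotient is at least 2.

[-9; 2, 1, 2]

-69 ÷ 8 → quotient -9, remainder 3
8 ÷ 3 → quotient 2, remainder 2
3 ÷ 2 → quotient 1, remainder 1
2 ÷ 1 → quotient 2, remainder 0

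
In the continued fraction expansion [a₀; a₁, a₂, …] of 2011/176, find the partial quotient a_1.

2

2011 ÷ 176 → quotient 11, remainder 75
176 ÷ 75 → quotient 2, remainder 26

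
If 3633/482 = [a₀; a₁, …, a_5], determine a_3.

6

Run the Euclidean algorithm, recording each quotient:
3633 = 7·482 + 259, so a_0 = 7
482 = 1·259 + 223, so a_1 = 1
259 = 1·223 + 36, so a_2 = 1
223 = 6·36 + 7, so a_3 = 6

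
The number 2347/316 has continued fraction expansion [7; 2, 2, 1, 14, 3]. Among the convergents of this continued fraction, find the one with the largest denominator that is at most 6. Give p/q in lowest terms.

37/5

a_0 = 7: 7/1  (≤ bound)
a_1 = 2: 15/2  (≤ bound)
a_2 = 2: 37/5  (≤ bound)
a_3 = 1: 52/7  (> 6, stop)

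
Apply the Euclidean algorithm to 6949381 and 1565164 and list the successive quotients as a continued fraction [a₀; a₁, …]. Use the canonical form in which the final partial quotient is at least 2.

6949381 ÷ 1565164 → quotient 4, remainder 688725
1565164 ÷ 688725 → quotient 2, remainder 187714
688725 ÷ 187714 → quotient 3, remainder 125583
187714 ÷ 125583 → quotient 1, remainder 62131
125583 ÷ 62131 → quotient 2, remainder 1321
62131 ÷ 1321 → quotient 47, remainder 44
1321 ÷ 44 → quotient 30, remainder 1
44 ÷ 1 → quotient 44, remainder 0

[4; 2, 3, 1, 2, 47, 30, 44]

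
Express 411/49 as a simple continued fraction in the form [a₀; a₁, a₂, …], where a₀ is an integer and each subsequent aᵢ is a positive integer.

[8; 2, 1, 1, 2, 1, 2]

Run the Euclidean algorithm, recording each quotient:
⌊411/49⌋ = 8, remainder 19
⌊49/19⌋ = 2, remainder 11
⌊19/11⌋ = 1, remainder 8
⌊11/8⌋ = 1, remainder 3
⌊8/3⌋ = 2, remainder 2
⌊3/2⌋ = 1, remainder 1
⌊2/1⌋ = 2, remainder 0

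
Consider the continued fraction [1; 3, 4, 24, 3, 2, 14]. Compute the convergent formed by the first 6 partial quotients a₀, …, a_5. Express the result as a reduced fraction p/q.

2918/2231

Start with 2.
3 + 1/(2/1) = 3 + 1/2 = 7/2
24 + 1/(7/2) = 24 + 2/7 = 170/7
4 + 1/(170/7) = 4 + 7/170 = 687/170
3 + 1/(687/170) = 3 + 170/687 = 2231/687
1 + 1/(2231/687) = 1 + 687/2231 = 2918/2231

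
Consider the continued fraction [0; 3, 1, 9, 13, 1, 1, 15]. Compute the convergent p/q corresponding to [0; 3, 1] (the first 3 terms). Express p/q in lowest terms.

1/4

a_0 = 0: 0/1
a_1 = 3: 1/3
a_2 = 1: 1/4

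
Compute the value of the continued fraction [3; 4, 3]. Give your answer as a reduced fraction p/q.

42/13

Start with 3.
4 + 1/(3/1) = 4 + 1/3 = 13/3
3 + 1/(13/3) = 3 + 3/13 = 42/13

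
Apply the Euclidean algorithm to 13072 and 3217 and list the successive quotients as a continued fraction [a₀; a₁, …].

[4; 15, 1, 3, 2, 1, 15]

⌊13072/3217⌋ = 4, remainder 204
⌊3217/204⌋ = 15, remainder 157
⌊204/157⌋ = 1, remainder 47
⌊157/47⌋ = 3, remainder 16
⌊47/16⌋ = 2, remainder 15
⌊16/15⌋ = 1, remainder 1
⌊15/1⌋ = 15, remainder 0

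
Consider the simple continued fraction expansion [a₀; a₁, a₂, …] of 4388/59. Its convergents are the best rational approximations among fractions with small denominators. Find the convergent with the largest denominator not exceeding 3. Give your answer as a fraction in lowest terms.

a_0 = 74: 74/1  (≤ bound)
a_1 = 2: 149/2  (≤ bound)
a_2 = 1: 223/3  (≤ bound)
a_3 = 2: 595/8  (> 3, stop)

223/3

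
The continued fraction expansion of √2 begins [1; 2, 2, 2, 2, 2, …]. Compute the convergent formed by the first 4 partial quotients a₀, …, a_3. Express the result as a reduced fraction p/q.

17/12

a_0 = 1: 1/1
a_1 = 2: 3/2
a_2 = 2: 7/5
a_3 = 2: 17/12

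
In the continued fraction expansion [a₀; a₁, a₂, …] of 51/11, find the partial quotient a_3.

⌊51/11⌋ = 4, remainder 7
⌊11/7⌋ = 1, remainder 4
⌊7/4⌋ = 1, remainder 3
⌊4/3⌋ = 1, remainder 1

1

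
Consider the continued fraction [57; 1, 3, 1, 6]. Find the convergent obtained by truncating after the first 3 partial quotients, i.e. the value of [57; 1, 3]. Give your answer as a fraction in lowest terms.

231/4

Start with 3.
1 + 1/(3/1) = 1 + 1/3 = 4/3
57 + 1/(4/3) = 57 + 3/4 = 231/4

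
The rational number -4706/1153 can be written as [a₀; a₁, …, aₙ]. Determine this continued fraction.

[-5; 1, 11, 3, 1, 3, 6]

Run the Euclidean algorithm, recording each quotient:
-4706 = -5·1153 + 1059, so a_0 = -5
1153 = 1·1059 + 94, so a_1 = 1
1059 = 11·94 + 25, so a_2 = 11
94 = 3·25 + 19, so a_3 = 3
25 = 1·19 + 6, so a_4 = 1
19 = 3·6 + 1, so a_5 = 3
6 = 6·1 + 0, so a_6 = 6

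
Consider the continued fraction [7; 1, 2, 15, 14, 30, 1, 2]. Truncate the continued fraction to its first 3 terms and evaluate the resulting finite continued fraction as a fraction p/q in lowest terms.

23/3

a_0 = 7: 7/1
a_1 = 1: 8/1
a_2 = 2: 23/3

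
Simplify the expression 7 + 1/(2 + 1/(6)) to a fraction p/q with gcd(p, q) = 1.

Start with 6.
2 + 1/(6/1) = 2 + 1/6 = 13/6
7 + 1/(13/6) = 7 + 6/13 = 97/13

97/13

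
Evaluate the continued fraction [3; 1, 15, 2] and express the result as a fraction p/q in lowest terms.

Build up convergents one term at a time:
a_0 = 3: 3/1
a_1 = 1: 4/1
a_2 = 15: 63/16
a_3 = 2: 130/33

130/33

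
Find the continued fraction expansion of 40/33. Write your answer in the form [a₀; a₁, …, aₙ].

Run the Euclidean algorithm, recording each quotient:
40 ÷ 33 → quotient 1, remainder 7
33 ÷ 7 → quotient 4, remainder 5
7 ÷ 5 → quotient 1, remainder 2
5 ÷ 2 → quotient 2, remainder 1
2 ÷ 1 → quotient 2, remainder 0

[1; 4, 1, 2, 2]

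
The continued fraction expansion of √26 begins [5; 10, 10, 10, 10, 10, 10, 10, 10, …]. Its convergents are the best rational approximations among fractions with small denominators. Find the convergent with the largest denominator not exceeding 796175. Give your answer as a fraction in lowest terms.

530451/104030

a_0 = 5: 5/1  (≤ bound)
a_1 = 10: 51/10  (≤ bound)
a_2 = 10: 515/101  (≤ bound)
a_3 = 10: 5201/1020  (≤ bound)
a_4 = 10: 52525/10301  (≤ bound)
a_5 = 10: 530451/104030  (≤ bound)
a_6 = 10: 5357035/1050601  (> 796175, stop)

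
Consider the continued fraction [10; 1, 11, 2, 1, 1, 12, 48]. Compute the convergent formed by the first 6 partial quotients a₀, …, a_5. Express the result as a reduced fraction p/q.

Compute successive convergents:
a_0 = 10: 10/1
a_1 = 1: 11/1
a_2 = 11: 131/12
a_3 = 2: 273/25
a_4 = 1: 404/37
a_5 = 1: 677/62

677/62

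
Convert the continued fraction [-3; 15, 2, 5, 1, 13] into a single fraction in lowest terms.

-8169/2783

Collapse the nested fraction from the inside out:
Start with 13.
1 + 1/(13/1) = 1 + 1/13 = 14/13
5 + 1/(14/13) = 5 + 13/14 = 83/14
2 + 1/(83/14) = 2 + 14/83 = 180/83
15 + 1/(180/83) = 15 + 83/180 = 2783/180
-3 + 1/(2783/180) = -3 + 180/2783 = -8169/2783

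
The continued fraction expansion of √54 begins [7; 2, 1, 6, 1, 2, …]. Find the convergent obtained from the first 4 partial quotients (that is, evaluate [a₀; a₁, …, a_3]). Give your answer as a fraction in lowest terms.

147/20

Start with 6.
1 + 1/(6/1) = 1 + 1/6 = 7/6
2 + 1/(7/6) = 2 + 6/7 = 20/7
7 + 1/(20/7) = 7 + 7/20 = 147/20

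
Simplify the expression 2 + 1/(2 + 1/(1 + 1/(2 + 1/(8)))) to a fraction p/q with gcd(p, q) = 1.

Collapse the nested fraction from the inside out:
Start with 8.
2 + 1/(8/1) = 2 + 1/8 = 17/8
1 + 1/(17/8) = 1 + 8/17 = 25/17
2 + 1/(25/17) = 2 + 17/25 = 67/25
2 + 1/(67/25) = 2 + 25/67 = 159/67

159/67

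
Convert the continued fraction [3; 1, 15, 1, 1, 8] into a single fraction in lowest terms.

1107/281

Starting at the tail and folding back:
Start with 8.
1 + 1/(8/1) = 1 + 1/8 = 9/8
1 + 1/(9/8) = 1 + 8/9 = 17/9
15 + 1/(17/9) = 15 + 9/17 = 264/17
1 + 1/(264/17) = 1 + 17/264 = 281/264
3 + 1/(281/264) = 3 + 264/281 = 1107/281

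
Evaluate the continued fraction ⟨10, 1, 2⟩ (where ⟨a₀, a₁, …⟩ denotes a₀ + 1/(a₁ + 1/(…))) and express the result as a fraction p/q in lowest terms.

Build up convergents one term at a time:
a_0 = 10: 10/1
a_1 = 1: 11/1
a_2 = 2: 32/3

32/3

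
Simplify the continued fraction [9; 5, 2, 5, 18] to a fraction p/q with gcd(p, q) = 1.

10019/1091

Compute successive convergents:
a_0 = 9: 9/1
a_1 = 5: 46/5
a_2 = 2: 101/11
a_3 = 5: 551/60
a_4 = 18: 10019/1091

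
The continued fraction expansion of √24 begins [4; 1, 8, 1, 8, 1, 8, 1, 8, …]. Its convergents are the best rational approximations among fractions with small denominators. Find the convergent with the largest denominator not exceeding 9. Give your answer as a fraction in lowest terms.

44/9

a_0 = 4: 4/1  (≤ bound)
a_1 = 1: 5/1  (≤ bound)
a_2 = 8: 44/9  (≤ bound)
a_3 = 1: 49/10  (> 9, stop)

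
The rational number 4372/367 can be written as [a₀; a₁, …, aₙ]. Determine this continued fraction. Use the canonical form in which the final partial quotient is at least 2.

[11; 1, 10, 2, 7, 2]

4372 = 11·367 + 335, so a_0 = 11
367 = 1·335 + 32, so a_1 = 1
335 = 10·32 + 15, so a_2 = 10
32 = 2·15 + 2, so a_3 = 2
15 = 7·2 + 1, so a_4 = 7
2 = 2·1 + 0, so a_5 = 2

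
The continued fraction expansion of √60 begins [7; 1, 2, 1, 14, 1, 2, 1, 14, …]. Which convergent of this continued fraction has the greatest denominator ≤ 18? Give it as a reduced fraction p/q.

31/4

List convergents until the denominator exceeds the bound:
a_0 = 7: 7/1  (≤ bound)
a_1 = 1: 8/1  (≤ bound)
a_2 = 2: 23/3  (≤ bound)
a_3 = 1: 31/4  (≤ bound)
a_4 = 14: 457/59  (> 18, stop)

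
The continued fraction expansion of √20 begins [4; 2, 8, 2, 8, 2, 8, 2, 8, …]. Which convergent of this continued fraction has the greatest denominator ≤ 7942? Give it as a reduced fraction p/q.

24476/5473

a_0 = 4: 4/1  (≤ bound)
a_1 = 2: 9/2  (≤ bound)
a_2 = 8: 76/17  (≤ bound)
a_3 = 2: 161/36  (≤ bound)
a_4 = 8: 1364/305  (≤ bound)
a_5 = 2: 2889/646  (≤ bound)
a_6 = 8: 24476/5473  (≤ bound)
a_7 = 2: 51841/11592  (> 7942, stop)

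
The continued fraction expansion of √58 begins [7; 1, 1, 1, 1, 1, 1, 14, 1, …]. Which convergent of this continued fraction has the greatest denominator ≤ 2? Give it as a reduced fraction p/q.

15/2

List convergents until the denominator exceeds the bound:
a_0 = 7: 7/1  (≤ bound)
a_1 = 1: 8/1  (≤ bound)
a_2 = 1: 15/2  (≤ bound)
a_3 = 1: 23/3  (> 2, stop)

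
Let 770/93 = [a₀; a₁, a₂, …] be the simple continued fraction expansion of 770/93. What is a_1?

3

Repeatedly divide and take the remainder:
770 ÷ 93 → quotient 8, remainder 26
93 ÷ 26 → quotient 3, remainder 15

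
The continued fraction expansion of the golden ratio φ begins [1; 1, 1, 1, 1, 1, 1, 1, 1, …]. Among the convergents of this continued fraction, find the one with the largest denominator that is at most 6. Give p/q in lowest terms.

List convergents until the denominator exceeds the bound:
a_0 = 1: 1/1  (≤ bound)
a_1 = 1: 2/1  (≤ bound)
a_2 = 1: 3/2  (≤ bound)
a_3 = 1: 5/3  (≤ bound)
a_4 = 1: 8/5  (≤ bound)
a_5 = 1: 13/8  (> 6, stop)

8/5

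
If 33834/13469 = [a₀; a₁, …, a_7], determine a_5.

1

Repeatedly divide and take the remainder:
33834 = 2·13469 + 6896, so a_0 = 2
13469 = 1·6896 + 6573, so a_1 = 1
6896 = 1·6573 + 323, so a_2 = 1
6573 = 20·323 + 113, so a_3 = 20
323 = 2·113 + 97, so a_4 = 2
113 = 1·97 + 16, so a_5 = 1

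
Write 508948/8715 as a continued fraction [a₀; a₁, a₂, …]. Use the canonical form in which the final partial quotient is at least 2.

508948 ÷ 8715 → quotient 58, remainder 3478
8715 ÷ 3478 → quotient 2, remainder 1759
3478 ÷ 1759 → quotient 1, remainder 1719
1759 ÷ 1719 → quotient 1, remainder 40
1719 ÷ 40 → quotient 42, remainder 39
40 ÷ 39 → quotient 1, remainder 1
39 ÷ 1 → quotient 39, remainder 0

[58; 2, 1, 1, 42, 1, 39]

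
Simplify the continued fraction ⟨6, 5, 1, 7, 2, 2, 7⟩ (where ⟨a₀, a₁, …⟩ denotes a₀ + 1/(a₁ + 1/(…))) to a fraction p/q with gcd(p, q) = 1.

a_0 = 6: 6/1
a_1 = 5: 31/5
a_2 = 1: 37/6
a_3 = 7: 290/47
a_4 = 2: 617/100
a_5 = 2: 1524/247
a_6 = 7: 11285/1829

11285/1829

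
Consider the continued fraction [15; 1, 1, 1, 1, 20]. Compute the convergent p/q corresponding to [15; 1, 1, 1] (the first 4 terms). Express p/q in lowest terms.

47/3

Start with 1.
1 + 1/(1/1) = 1 + 1/1 = 2/1
1 + 1/(2/1) = 1 + 1/2 = 3/2
15 + 1/(3/2) = 15 + 2/3 = 47/3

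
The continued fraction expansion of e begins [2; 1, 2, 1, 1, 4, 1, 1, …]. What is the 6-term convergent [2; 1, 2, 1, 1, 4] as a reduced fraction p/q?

Collapse the nested fraction from the inside out:
Start with 4.
1 + 1/(4/1) = 1 + 1/4 = 5/4
1 + 1/(5/4) = 1 + 4/5 = 9/5
2 + 1/(9/5) = 2 + 5/9 = 23/9
1 + 1/(23/9) = 1 + 9/23 = 32/23
2 + 1/(32/23) = 2 + 23/32 = 87/32

87/32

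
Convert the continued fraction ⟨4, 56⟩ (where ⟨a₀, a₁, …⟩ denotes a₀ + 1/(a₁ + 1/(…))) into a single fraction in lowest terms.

a_0 = 4: 4/1
a_1 = 56: 225/56

225/56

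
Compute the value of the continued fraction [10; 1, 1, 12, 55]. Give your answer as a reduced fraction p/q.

Start with 55.
12 + 1/(55/1) = 12 + 1/55 = 661/55
1 + 1/(661/55) = 1 + 55/661 = 716/661
1 + 1/(716/661) = 1 + 661/716 = 1377/716
10 + 1/(1377/716) = 10 + 716/1377 = 14486/1377

14486/1377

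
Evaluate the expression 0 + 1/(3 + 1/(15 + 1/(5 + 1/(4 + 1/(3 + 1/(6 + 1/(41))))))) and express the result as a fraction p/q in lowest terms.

Use the convergent recurrence hₖ = aₖ·hₖ₋₁ + hₖ₋₂ (and likewise for the denominators kₖ):
a_0 = 0: 0/1
a_1 = 3: 1/3
a_2 = 15: 15/46
a_3 = 5: 76/233
a_4 = 4: 319/978
a_5 = 3: 1033/3167
a_6 = 6: 6517/19980
a_7 = 41: 268230/822347

268230/822347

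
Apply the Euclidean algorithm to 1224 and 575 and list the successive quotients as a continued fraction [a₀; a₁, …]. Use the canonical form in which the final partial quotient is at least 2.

Run the Euclidean algorithm, recording each quotient:
1224 ÷ 575 → quotient 2, remainder 74
575 ÷ 74 → quotient 7, remainder 57
74 ÷ 57 → quotient 1, remainder 17
57 ÷ 17 → quotient 3, remainder 6
17 ÷ 6 → quotient 2, remainder 5
6 ÷ 5 → quotient 1, remainder 1
5 ÷ 1 → quotient 5, remainder 0

[2; 7, 1, 3, 2, 1, 5]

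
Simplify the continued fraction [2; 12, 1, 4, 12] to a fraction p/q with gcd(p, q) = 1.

1623/781

a_0 = 2: 2/1
a_1 = 12: 25/12
a_2 = 1: 27/13
a_3 = 4: 133/64
a_4 = 12: 1623/781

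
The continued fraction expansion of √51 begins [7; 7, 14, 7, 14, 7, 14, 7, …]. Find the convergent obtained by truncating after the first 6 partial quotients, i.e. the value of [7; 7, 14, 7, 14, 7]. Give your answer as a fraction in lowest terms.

499850/69993

Start with 7.
14 + 1/(7/1) = 14 + 1/7 = 99/7
7 + 1/(99/7) = 7 + 7/99 = 700/99
14 + 1/(700/99) = 14 + 99/700 = 9899/700
7 + 1/(9899/700) = 7 + 700/9899 = 69993/9899
7 + 1/(69993/9899) = 7 + 9899/69993 = 499850/69993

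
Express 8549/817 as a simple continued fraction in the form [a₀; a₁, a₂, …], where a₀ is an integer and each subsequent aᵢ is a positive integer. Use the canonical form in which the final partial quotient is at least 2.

⌊8549/817⌋ = 10, remainder 379
⌊817/379⌋ = 2, remainder 59
⌊379/59⌋ = 6, remainder 25
⌊59/25⌋ = 2, remainder 9
⌊25/9⌋ = 2, remainder 7
⌊9/7⌋ = 1, remainder 2
⌊7/2⌋ = 3, remainder 1
⌊2/1⌋ = 2, remainder 0

[10; 2, 6, 2, 2, 1, 3, 2]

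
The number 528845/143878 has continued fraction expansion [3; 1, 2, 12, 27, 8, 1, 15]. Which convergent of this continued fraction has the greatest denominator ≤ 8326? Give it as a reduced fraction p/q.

29600/8053

a_0 = 3: 3/1  (≤ bound)
a_1 = 1: 4/1  (≤ bound)
a_2 = 2: 11/3  (≤ bound)
a_3 = 12: 136/37  (≤ bound)
a_4 = 27: 3683/1002  (≤ bound)
a_5 = 8: 29600/8053  (≤ bound)
a_6 = 1: 33283/9055  (> 8326, stop)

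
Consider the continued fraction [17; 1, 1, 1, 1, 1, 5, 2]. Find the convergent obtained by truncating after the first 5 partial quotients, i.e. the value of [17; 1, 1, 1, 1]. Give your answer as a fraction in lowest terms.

Build up convergents one term at a time:
a_0 = 17: 17/1
a_1 = 1: 18/1
a_2 = 1: 35/2
a_3 = 1: 53/3
a_4 = 1: 88/5

88/5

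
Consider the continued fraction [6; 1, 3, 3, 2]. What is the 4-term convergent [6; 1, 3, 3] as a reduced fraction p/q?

88/13

Use the convergent recurrence hₖ = aₖ·hₖ₋₁ + hₖ₋₂ (and likewise for the denominators kₖ):
a_0 = 6: 6/1
a_1 = 1: 7/1
a_2 = 3: 27/4
a_3 = 3: 88/13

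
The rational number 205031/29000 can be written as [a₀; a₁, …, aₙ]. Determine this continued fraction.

Apply division with remainder until the remainder is 0:
205031 ÷ 29000 → quotient 7, remainder 2031
29000 ÷ 2031 → quotient 14, remainder 566
2031 ÷ 566 → quotient 3, remainder 333
566 ÷ 333 → quotient 1, remainder 233
333 ÷ 233 → quotient 1, remainder 100
233 ÷ 100 → quotient 2, remainder 33
100 ÷ 33 → quotient 3, remainder 1
33 ÷ 1 → quotient 33, remainder 0

[7; 14, 3, 1, 1, 2, 3, 33]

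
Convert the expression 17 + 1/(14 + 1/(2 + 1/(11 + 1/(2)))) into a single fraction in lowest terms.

Work from the innermost term outward:
Start with 2.
11 + 1/(2/1) = 11 + 1/2 = 23/2
2 + 1/(23/2) = 2 + 2/23 = 48/23
14 + 1/(48/23) = 14 + 23/48 = 695/48
17 + 1/(695/48) = 17 + 48/695 = 11863/695

11863/695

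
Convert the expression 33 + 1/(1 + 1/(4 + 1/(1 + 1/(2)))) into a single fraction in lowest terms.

Starting at the tail and folding back:
Start with 2.
1 + 1/(2/1) = 1 + 1/2 = 3/2
4 + 1/(3/2) = 4 + 2/3 = 14/3
1 + 1/(14/3) = 1 + 3/14 = 17/14
33 + 1/(17/14) = 33 + 14/17 = 575/17

575/17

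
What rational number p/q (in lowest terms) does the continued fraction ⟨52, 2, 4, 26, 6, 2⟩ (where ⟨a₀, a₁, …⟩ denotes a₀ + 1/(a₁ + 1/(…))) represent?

Build up convergents one term at a time:
a_0 = 52: 52/1
a_1 = 2: 105/2
a_2 = 4: 472/9
a_3 = 26: 12377/236
a_4 = 6: 74734/1425
a_5 = 2: 161845/3086

161845/3086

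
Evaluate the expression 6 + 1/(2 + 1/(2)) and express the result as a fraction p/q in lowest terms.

Start with 2.
2 + 1/(2/1) = 2 + 1/2 = 5/2
6 + 1/(5/2) = 6 + 2/5 = 32/5

32/5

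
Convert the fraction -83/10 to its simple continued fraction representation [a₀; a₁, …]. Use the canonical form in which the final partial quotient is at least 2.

Apply division with remainder until the remainder is 0:
-83 = -9·10 + 7, so a_0 = -9
10 = 1·7 + 3, so a_1 = 1
7 = 2·3 + 1, so a_2 = 2
3 = 3·1 + 0, so a_3 = 3

[-9; 1, 2, 3]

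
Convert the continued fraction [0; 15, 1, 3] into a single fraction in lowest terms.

a_0 = 0: 0/1
a_1 = 15: 1/15
a_2 = 1: 1/16
a_3 = 3: 4/63

4/63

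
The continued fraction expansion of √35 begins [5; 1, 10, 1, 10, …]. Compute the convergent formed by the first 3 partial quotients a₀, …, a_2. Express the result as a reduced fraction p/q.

65/11

a_0 = 5: 5/1
a_1 = 1: 6/1
a_2 = 10: 65/11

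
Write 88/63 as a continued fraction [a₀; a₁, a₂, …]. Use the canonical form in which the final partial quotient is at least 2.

88 = 1·63 + 25, so a_0 = 1
63 = 2·25 + 13, so a_1 = 2
25 = 1·13 + 12, so a_2 = 1
13 = 1·12 + 1, so a_3 = 1
12 = 12·1 + 0, so a_4 = 12

[1; 2, 1, 1, 12]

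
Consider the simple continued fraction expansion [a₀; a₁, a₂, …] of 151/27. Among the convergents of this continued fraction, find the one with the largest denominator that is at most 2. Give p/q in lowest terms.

List convergents until the denominator exceeds the bound:
a_0 = 5: 5/1  (≤ bound)
a_1 = 1: 6/1  (≤ bound)
a_2 = 1: 11/2  (≤ bound)
a_3 = 2: 28/5  (> 2, stop)

11/2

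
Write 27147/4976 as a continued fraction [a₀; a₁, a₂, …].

27147 = 5·4976 + 2267, so a_0 = 5
4976 = 2·2267 + 442, so a_1 = 2
2267 = 5·442 + 57, so a_2 = 5
442 = 7·57 + 43, so a_3 = 7
57 = 1·43 + 14, so a_4 = 1
43 = 3·14 + 1, so a_5 = 3
14 = 14·1 + 0, so a_6 = 14

[5; 2, 5, 7, 1, 3, 14]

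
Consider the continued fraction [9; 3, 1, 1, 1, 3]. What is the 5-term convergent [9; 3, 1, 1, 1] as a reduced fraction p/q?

Start with 1.
1 + 1/(1/1) = 1 + 1/1 = 2/1
1 + 1/(2/1) = 1 + 1/2 = 3/2
3 + 1/(3/2) = 3 + 2/3 = 11/3
9 + 1/(11/3) = 9 + 3/11 = 102/11

102/11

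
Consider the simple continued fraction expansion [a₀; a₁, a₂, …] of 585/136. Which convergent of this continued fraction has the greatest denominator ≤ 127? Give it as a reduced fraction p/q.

271/63

List convergents until the denominator exceeds the bound:
a_0 = 4: 4/1  (≤ bound)
a_1 = 3: 13/3  (≤ bound)
a_2 = 3: 43/10  (≤ bound)
a_3 = 6: 271/63  (≤ bound)
a_4 = 2: 585/136  (> 127, stop)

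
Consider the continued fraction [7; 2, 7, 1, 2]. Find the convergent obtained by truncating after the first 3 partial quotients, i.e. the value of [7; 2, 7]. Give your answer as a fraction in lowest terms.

112/15

Starting at the tail and folding back:
Start with 7.
2 + 1/(7/1) = 2 + 1/7 = 15/7
7 + 1/(15/7) = 7 + 7/15 = 112/15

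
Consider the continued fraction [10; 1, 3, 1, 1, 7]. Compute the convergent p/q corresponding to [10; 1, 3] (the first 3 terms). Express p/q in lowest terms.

Work from the innermost term outward:
Start with 3.
1 + 1/(3/1) = 1 + 1/3 = 4/3
10 + 1/(4/3) = 10 + 3/4 = 43/4

43/4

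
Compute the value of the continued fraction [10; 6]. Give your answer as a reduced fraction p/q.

Start with 6.
10 + 1/(6/1) = 10 + 1/6 = 61/6

61/6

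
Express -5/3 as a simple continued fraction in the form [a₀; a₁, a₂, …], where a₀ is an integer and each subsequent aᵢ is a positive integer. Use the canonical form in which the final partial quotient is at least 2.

[-2; 3]

⌊-5/3⌋ = -2, remainder 1
⌊3/1⌋ = 3, remainder 0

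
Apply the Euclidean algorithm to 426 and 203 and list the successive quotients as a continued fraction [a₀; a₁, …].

[2; 10, 6, 1, 2]

Repeatedly divide and take the remainder:
⌊426/203⌋ = 2, remainder 20
⌊203/20⌋ = 10, remainder 3
⌊20/3⌋ = 6, remainder 2
⌊3/2⌋ = 1, remainder 1
⌊2/1⌋ = 2, remainder 0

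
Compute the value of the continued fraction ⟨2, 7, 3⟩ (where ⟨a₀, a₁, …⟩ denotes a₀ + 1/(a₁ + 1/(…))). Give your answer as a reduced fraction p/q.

Use the convergent recurrence hₖ = aₖ·hₖ₋₁ + hₖ₋₂ (and likewise for the denominators kₖ):
a_0 = 2: 2/1
a_1 = 7: 15/7
a_2 = 3: 47/22

47/22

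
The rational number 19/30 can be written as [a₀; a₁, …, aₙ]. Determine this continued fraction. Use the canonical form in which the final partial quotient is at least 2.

Run the Euclidean algorithm, recording each quotient:
19 = 0·30 + 19, so a_0 = 0
30 = 1·19 + 11, so a_1 = 1
19 = 1·11 + 8, so a_2 = 1
11 = 1·8 + 3, so a_3 = 1
8 = 2·3 + 2, so a_4 = 2
3 = 1·2 + 1, so a_5 = 1
2 = 2·1 + 0, so a_6 = 2

[0; 1, 1, 1, 2, 1, 2]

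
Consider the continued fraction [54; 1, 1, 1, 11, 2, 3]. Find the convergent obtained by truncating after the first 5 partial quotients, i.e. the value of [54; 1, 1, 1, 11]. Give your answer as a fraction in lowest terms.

a_0 = 54: 54/1
a_1 = 1: 55/1
a_2 = 1: 109/2
a_3 = 1: 164/3
a_4 = 11: 1913/35

1913/35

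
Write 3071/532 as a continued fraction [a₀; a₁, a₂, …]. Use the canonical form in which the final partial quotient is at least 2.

Run the Euclidean algorithm, recording each quotient:
3071 = 5·532 + 411, so a_0 = 5
532 = 1·411 + 121, so a_1 = 1
411 = 3·121 + 48, so a_2 = 3
121 = 2·48 + 25, so a_3 = 2
48 = 1·25 + 23, so a_4 = 1
25 = 1·23 + 2, so a_5 = 1
23 = 11·2 + 1, so a_6 = 11
2 = 2·1 + 0, so a_7 = 2

[5; 1, 3, 2, 1, 1, 11, 2]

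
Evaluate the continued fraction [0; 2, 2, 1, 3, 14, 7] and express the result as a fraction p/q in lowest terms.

1110/2623

Starting at the tail and folding back:
Start with 7.
14 + 1/(7/1) = 14 + 1/7 = 99/7
3 + 1/(99/7) = 3 + 7/99 = 304/99
1 + 1/(304/99) = 1 + 99/304 = 403/304
2 + 1/(403/304) = 2 + 304/403 = 1110/403
2 + 1/(1110/403) = 2 + 403/1110 = 2623/1110
0 + 1/(2623/1110) = 0 + 1110/2623 = 1110/2623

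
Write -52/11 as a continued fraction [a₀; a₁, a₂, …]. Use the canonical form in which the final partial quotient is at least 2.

[-5; 3, 1, 2]

-52 = -5·11 + 3, so a_0 = -5
11 = 3·3 + 2, so a_1 = 3
3 = 1·2 + 1, so a_2 = 1
2 = 2·1 + 0, so a_3 = 2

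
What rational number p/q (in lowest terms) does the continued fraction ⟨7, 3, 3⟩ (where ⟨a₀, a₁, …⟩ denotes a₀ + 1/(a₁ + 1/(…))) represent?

Start with 3.
3 + 1/(3/1) = 3 + 1/3 = 10/3
7 + 1/(10/3) = 7 + 3/10 = 73/10

73/10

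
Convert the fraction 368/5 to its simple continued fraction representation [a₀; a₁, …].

[73; 1, 1, 2]

Run the Euclidean algorithm, recording each quotient:
368 = 73·5 + 3, so a_0 = 73
5 = 1·3 + 2, so a_1 = 1
3 = 1·2 + 1, so a_2 = 1
2 = 2·1 + 0, so a_3 = 2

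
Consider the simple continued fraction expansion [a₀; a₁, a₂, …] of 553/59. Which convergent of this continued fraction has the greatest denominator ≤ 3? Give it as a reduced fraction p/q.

List convergents until the denominator exceeds the bound:
a_0 = 9: 9/1  (≤ bound)
a_1 = 2: 19/2  (≤ bound)
a_2 = 1: 28/3  (≤ bound)
a_3 = 2: 75/8  (> 3, stop)

28/3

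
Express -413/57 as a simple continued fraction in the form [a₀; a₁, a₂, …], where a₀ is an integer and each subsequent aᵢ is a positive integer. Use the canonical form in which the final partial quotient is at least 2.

[-8; 1, 3, 14]

Repeatedly divide and take the remainder:
-413 ÷ 57 → quotient -8, remainder 43
57 ÷ 43 → quotient 1, remainder 14
43 ÷ 14 → quotient 3, remainder 1
14 ÷ 1 → quotient 14, remainder 0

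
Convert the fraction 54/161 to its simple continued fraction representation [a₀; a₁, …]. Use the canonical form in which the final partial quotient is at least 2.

54 ÷ 161 → quotient 0, remainder 54
161 ÷ 54 → quotient 2, remainder 53
54 ÷ 53 → quotient 1, remainder 1
53 ÷ 1 → quotient 53, remainder 0

[0; 2, 1, 53]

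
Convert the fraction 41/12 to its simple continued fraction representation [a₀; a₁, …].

⌊41/12⌋ = 3, remainder 5
⌊12/5⌋ = 2, remainder 2
⌊5/2⌋ = 2, remainder 1
⌊2/1⌋ = 2, remainder 0

[3; 2, 2, 2]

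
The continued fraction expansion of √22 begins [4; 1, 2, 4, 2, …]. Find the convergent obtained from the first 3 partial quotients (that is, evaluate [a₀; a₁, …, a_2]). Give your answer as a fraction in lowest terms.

Start with 2.
1 + 1/(2/1) = 1 + 1/2 = 3/2
4 + 1/(3/2) = 4 + 2/3 = 14/3

14/3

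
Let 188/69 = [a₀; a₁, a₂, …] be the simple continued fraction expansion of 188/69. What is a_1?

Run the Euclidean algorithm, recording each quotient:
188 = 2·69 + 50, so a_0 = 2
69 = 1·50 + 19, so a_1 = 1

1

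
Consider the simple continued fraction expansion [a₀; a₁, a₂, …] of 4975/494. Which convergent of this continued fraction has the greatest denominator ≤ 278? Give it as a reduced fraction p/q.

List convergents until the denominator exceeds the bound:
a_0 = 10: 10/1  (≤ bound)
a_1 = 14: 141/14  (≤ bound)
a_2 = 8: 1138/113  (≤ bound)
a_3 = 1: 1279/127  (≤ bound)
a_4 = 3: 4975/494  (> 278, stop)

1279/127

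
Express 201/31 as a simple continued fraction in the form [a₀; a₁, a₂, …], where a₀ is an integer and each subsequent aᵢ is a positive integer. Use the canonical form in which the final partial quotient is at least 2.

[6; 2, 15]

201 ÷ 31 → quotient 6, remainder 15
31 ÷ 15 → quotient 2, remainder 1
15 ÷ 1 → quotient 15, remainder 0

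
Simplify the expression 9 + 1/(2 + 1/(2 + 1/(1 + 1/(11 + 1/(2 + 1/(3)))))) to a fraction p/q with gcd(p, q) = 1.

5609/595

a_0 = 9: 9/1
a_1 = 2: 19/2
a_2 = 2: 47/5
a_3 = 1: 66/7
a_4 = 11: 773/82
a_5 = 2: 1612/171
a_6 = 3: 5609/595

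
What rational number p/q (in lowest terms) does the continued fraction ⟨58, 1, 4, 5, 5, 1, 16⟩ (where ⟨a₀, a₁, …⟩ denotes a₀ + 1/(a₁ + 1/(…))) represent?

159427/2711

Start with 16.
1 + 1/(16/1) = 1 + 1/16 = 17/16
5 + 1/(17/16) = 5 + 16/17 = 101/17
5 + 1/(101/17) = 5 + 17/101 = 522/101
4 + 1/(522/101) = 4 + 101/522 = 2189/522
1 + 1/(2189/522) = 1 + 522/2189 = 2711/2189
58 + 1/(2711/2189) = 58 + 2189/2711 = 159427/2711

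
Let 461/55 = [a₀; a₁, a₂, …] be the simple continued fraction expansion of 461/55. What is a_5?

461 = 8·55 + 21, so a_0 = 8
55 = 2·21 + 13, so a_1 = 2
21 = 1·13 + 8, so a_2 = 1
13 = 1·8 + 5, so a_3 = 1
8 = 1·5 + 3, so a_4 = 1
5 = 1·3 + 2, so a_5 = 1

1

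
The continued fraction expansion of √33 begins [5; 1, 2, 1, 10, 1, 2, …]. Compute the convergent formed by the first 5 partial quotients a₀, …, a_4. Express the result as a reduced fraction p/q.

Starting at the tail and folding back:
Start with 10.
1 + 1/(10/1) = 1 + 1/10 = 11/10
2 + 1/(11/10) = 2 + 10/11 = 32/11
1 + 1/(32/11) = 1 + 11/32 = 43/32
5 + 1/(43/32) = 5 + 32/43 = 247/43

247/43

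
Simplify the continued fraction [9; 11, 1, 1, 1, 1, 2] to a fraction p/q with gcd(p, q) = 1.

1372/151

a_0 = 9: 9/1
a_1 = 11: 100/11
a_2 = 1: 109/12
a_3 = 1: 209/23
a_4 = 1: 318/35
a_5 = 1: 527/58
a_6 = 2: 1372/151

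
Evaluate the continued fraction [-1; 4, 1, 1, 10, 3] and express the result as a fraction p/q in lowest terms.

a_0 = -1: -1/1
a_1 = 4: -3/4
a_2 = 1: -4/5
a_3 = 1: -7/9
a_4 = 10: -74/95
a_5 = 3: -229/294

-229/294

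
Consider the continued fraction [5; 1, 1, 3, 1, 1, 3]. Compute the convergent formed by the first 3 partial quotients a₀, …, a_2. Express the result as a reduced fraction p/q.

Start with 1.
1 + 1/(1/1) = 1 + 1/1 = 2/1
5 + 1/(2/1) = 5 + 1/2 = 11/2

11/2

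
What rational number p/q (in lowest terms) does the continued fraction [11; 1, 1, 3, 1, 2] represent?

289/25

Compute successive convergents:
a_0 = 11: 11/1
a_1 = 1: 12/1
a_2 = 1: 23/2
a_3 = 3: 81/7
a_4 = 1: 104/9
a_5 = 2: 289/25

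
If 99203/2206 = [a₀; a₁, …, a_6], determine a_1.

Apply division with remainder until the remainder is 0:
99203 ÷ 2206 → quotient 44, remainder 2139
2206 ÷ 2139 → quotient 1, remainder 67

1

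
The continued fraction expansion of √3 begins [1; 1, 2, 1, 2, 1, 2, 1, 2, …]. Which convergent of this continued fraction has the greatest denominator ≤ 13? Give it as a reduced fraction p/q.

19/11

a_0 = 1: 1/1  (≤ bound)
a_1 = 1: 2/1  (≤ bound)
a_2 = 2: 5/3  (≤ bound)
a_3 = 1: 7/4  (≤ bound)
a_4 = 2: 19/11  (≤ bound)
a_5 = 1: 26/15  (> 13, stop)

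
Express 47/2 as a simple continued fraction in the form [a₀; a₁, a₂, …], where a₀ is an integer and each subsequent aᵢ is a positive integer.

47 ÷ 2 → quotient 23, remainder 1
2 ÷ 1 → quotient 2, remainder 0

[23; 2]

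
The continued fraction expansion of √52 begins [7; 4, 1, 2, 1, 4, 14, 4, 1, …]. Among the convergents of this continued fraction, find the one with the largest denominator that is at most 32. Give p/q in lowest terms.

a_0 = 7: 7/1  (≤ bound)
a_1 = 4: 29/4  (≤ bound)
a_2 = 1: 36/5  (≤ bound)
a_3 = 2: 101/14  (≤ bound)
a_4 = 1: 137/19  (≤ bound)
a_5 = 4: 649/90  (> 32, stop)

137/19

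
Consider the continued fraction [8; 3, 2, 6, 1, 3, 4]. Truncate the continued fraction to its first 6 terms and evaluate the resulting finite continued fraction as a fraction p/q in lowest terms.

a_0 = 8: 8/1
a_1 = 3: 25/3
a_2 = 2: 58/7
a_3 = 6: 373/45
a_4 = 1: 431/52
a_5 = 3: 1666/201

1666/201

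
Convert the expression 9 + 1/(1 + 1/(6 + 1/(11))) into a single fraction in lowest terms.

a_0 = 9: 9/1
a_1 = 1: 10/1
a_2 = 6: 69/7
a_3 = 11: 769/78

769/78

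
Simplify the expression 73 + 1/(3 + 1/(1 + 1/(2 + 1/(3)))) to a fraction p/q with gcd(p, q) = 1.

2711/37

Build up convergents one term at a time:
a_0 = 73: 73/1
a_1 = 3: 220/3
a_2 = 1: 293/4
a_3 = 2: 806/11
a_4 = 3: 2711/37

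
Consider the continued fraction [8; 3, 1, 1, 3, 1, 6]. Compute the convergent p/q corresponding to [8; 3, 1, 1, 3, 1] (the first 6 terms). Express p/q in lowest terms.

Compute successive convergents:
a_0 = 8: 8/1
a_1 = 3: 25/3
a_2 = 1: 33/4
a_3 = 1: 58/7
a_4 = 3: 207/25
a_5 = 1: 265/32

265/32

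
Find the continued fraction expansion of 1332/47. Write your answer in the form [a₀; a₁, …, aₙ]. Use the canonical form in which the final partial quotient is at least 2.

Run the Euclidean algorithm, recording each quotient:
1332 ÷ 47 → quotient 28, remainder 16
47 ÷ 16 → quotient 2, remainder 15
16 ÷ 15 → quotient 1, remainder 1
15 ÷ 1 → quotient 15, remainder 0

[28; 2, 1, 15]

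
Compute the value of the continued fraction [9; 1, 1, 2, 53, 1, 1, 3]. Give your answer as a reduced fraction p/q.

Collapse the nested fraction from the inside out:
Start with 3.
1 + 1/(3/1) = 1 + 1/3 = 4/3
1 + 1/(4/3) = 1 + 3/4 = 7/4
53 + 1/(7/4) = 53 + 4/7 = 375/7
2 + 1/(375/7) = 2 + 7/375 = 757/375
1 + 1/(757/375) = 1 + 375/757 = 1132/757
1 + 1/(1132/757) = 1 + 757/1132 = 1889/1132
9 + 1/(1889/1132) = 9 + 1132/1889 = 18133/1889

18133/1889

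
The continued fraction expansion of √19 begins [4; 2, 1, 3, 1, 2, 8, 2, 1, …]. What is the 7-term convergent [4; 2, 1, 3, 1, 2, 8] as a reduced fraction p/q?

1421/326

Start with 8.
2 + 1/(8/1) = 2 + 1/8 = 17/8
1 + 1/(17/8) = 1 + 8/17 = 25/17
3 + 1/(25/17) = 3 + 17/25 = 92/25
1 + 1/(92/25) = 1 + 25/92 = 117/92
2 + 1/(117/92) = 2 + 92/117 = 326/117
4 + 1/(326/117) = 4 + 117/326 = 1421/326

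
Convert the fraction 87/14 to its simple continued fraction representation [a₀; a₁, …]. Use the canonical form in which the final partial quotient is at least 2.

[6; 4, 1, 2]

Apply division with remainder until the remainder is 0:
⌊87/14⌋ = 6, remainder 3
⌊14/3⌋ = 4, remainder 2
⌊3/2⌋ = 1, remainder 1
⌊2/1⌋ = 2, remainder 0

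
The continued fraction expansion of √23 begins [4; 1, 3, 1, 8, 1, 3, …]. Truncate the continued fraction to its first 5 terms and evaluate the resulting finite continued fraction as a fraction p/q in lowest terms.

211/44

Use the convergent recurrence hₖ = aₖ·hₖ₋₁ + hₖ₋₂ (and likewise for the denominators kₖ):
a_0 = 4: 4/1
a_1 = 1: 5/1
a_2 = 3: 19/4
a_3 = 1: 24/5
a_4 = 8: 211/44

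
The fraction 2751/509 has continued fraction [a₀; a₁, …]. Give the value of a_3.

8

Repeatedly divide and take the remainder:
2751 ÷ 509 → quotient 5, remainder 206
509 ÷ 206 → quotient 2, remainder 97
206 ÷ 97 → quotient 2, remainder 12
97 ÷ 12 → quotient 8, remainder 1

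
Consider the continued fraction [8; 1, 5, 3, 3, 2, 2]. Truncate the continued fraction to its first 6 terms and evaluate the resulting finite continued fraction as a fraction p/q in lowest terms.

a_0 = 8: 8/1
a_1 = 1: 9/1
a_2 = 5: 53/6
a_3 = 3: 168/19
a_4 = 3: 557/63
a_5 = 2: 1282/145

1282/145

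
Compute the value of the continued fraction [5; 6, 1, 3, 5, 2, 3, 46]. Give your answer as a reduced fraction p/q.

256165/49761

a_0 = 5: 5/1
a_1 = 6: 31/6
a_2 = 1: 36/7
a_3 = 3: 139/27
a_4 = 5: 731/142
a_5 = 2: 1601/311
a_6 = 3: 5534/1075
a_7 = 46: 256165/49761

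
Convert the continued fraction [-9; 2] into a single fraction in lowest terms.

-17/2

Start with 2.
-9 + 1/(2/1) = -9 + 1/2 = -17/2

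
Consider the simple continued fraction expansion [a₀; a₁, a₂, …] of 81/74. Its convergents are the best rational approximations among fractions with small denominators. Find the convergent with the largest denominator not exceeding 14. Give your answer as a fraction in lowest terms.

12/11

List convergents until the denominator exceeds the bound:
a_0 = 1: 1/1  (≤ bound)
a_1 = 10: 11/10  (≤ bound)
a_2 = 1: 12/11  (≤ bound)
a_3 = 1: 23/21  (> 14, stop)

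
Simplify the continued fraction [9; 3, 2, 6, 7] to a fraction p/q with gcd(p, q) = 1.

2991/322

Start with 7.
6 + 1/(7/1) = 6 + 1/7 = 43/7
2 + 1/(43/7) = 2 + 7/43 = 93/43
3 + 1/(93/43) = 3 + 43/93 = 322/93
9 + 1/(322/93) = 9 + 93/322 = 2991/322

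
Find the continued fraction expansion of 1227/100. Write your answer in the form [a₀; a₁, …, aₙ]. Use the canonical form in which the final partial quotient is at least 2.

[12; 3, 1, 2, 2, 1, 2]

Repeatedly divide and take the remainder:
1227 ÷ 100 → quotient 12, remainder 27
100 ÷ 27 → quotient 3, remainder 19
27 ÷ 19 → quotient 1, remainder 8
19 ÷ 8 → quotient 2, remainder 3
8 ÷ 3 → quotient 2, remainder 2
3 ÷ 2 → quotient 1, remainder 1
2 ÷ 1 → quotient 2, remainder 0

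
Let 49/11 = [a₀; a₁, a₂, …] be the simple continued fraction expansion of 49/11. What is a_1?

2

Repeatedly divide and take the remainder:
49 = 4·11 + 5, so a_0 = 4
11 = 2·5 + 1, so a_1 = 2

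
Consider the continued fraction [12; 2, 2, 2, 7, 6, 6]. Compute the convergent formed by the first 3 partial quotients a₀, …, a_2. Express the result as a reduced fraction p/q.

Build up convergents one term at a time:
a_0 = 12: 12/1
a_1 = 2: 25/2
a_2 = 2: 62/5

62/5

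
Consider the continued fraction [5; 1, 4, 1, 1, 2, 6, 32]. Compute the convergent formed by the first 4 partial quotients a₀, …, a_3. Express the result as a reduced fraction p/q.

Compute successive convergents:
a_0 = 5: 5/1
a_1 = 1: 6/1
a_2 = 4: 29/5
a_3 = 1: 35/6

35/6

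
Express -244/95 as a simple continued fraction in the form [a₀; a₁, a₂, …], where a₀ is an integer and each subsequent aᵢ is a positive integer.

-244 = -3·95 + 41, so a_0 = -3
95 = 2·41 + 13, so a_1 = 2
41 = 3·13 + 2, so a_2 = 3
13 = 6·2 + 1, so a_3 = 6
2 = 2·1 + 0, so a_4 = 2

[-3; 2, 3, 6, 2]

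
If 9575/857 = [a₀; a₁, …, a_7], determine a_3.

3

Repeatedly divide and take the remainder:
9575 ÷ 857 → quotient 11, remainder 148
857 ÷ 148 → quotient 5, remainder 117
148 ÷ 117 → quotient 1, remainder 31
117 ÷ 31 → quotient 3, remainder 24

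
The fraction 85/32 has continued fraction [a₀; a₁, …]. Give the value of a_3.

Run the Euclidean algorithm, recording each quotient:
85 = 2·32 + 21, so a_0 = 2
32 = 1·21 + 11, so a_1 = 1
21 = 1·11 + 10, so a_2 = 1
11 = 1·10 + 1, so a_3 = 1

1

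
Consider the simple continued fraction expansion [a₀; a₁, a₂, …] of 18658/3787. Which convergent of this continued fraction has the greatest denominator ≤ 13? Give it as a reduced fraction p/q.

a_0 = 4: 4/1  (≤ bound)
a_1 = 1: 5/1  (≤ bound)
a_2 = 12: 64/13  (≤ bound)
a_3 = 1: 69/14  (> 13, stop)

64/13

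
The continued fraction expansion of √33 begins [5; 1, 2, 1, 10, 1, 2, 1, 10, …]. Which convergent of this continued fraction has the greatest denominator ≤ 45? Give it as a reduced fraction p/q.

247/43

a_0 = 5: 5/1  (≤ bound)
a_1 = 1: 6/1  (≤ bound)
a_2 = 2: 17/3  (≤ bound)
a_3 = 1: 23/4  (≤ bound)
a_4 = 10: 247/43  (≤ bound)
a_5 = 1: 270/47  (> 45, stop)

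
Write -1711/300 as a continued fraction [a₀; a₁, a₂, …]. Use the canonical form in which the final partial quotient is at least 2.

[-6; 3, 2, 1, 2, 3, 3]

⌊-1711/300⌋ = -6, remainder 89
⌊300/89⌋ = 3, remainder 33
⌊89/33⌋ = 2, remainder 23
⌊33/23⌋ = 1, remainder 10
⌊23/10⌋ = 2, remainder 3
⌊10/3⌋ = 3, remainder 1
⌊3/1⌋ = 3, remainder 0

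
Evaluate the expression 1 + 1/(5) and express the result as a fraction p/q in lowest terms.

6/5

a_0 = 1: 1/1
a_1 = 5: 6/5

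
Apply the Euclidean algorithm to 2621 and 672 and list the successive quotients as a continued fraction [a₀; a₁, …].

2621 ÷ 672 → quotient 3, remainder 605
672 ÷ 605 → quotient 1, remainder 67
605 ÷ 67 → quotient 9, remainder 2
67 ÷ 2 → quotient 33, remainder 1
2 ÷ 1 → quotient 2, remainder 0

[3; 1, 9, 33, 2]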